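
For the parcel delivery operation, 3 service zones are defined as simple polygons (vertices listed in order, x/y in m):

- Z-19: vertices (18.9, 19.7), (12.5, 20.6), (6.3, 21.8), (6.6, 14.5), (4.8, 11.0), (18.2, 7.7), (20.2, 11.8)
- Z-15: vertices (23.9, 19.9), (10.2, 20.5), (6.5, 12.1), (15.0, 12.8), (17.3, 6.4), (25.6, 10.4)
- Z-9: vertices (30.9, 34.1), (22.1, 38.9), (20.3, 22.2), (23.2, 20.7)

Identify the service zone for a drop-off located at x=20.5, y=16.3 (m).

Cast a ray rightward from (20.5, 16.3). For each polygon, the edges (by vertex number in listed order) whose endpoints lie on opposite sides of y = 16.3, where each meets that height, and whether that is right or left of the point:
Z-19: 3–4 at x≈6.53 (left), 7–1 at x≈19.46 (left) → 0 crossings.
Z-15: 2–3 at x≈8.35 (left), 6–1 at x≈24.54 (right) → 1 crossing.
Z-9: no edge straddles that height → 0 crossings.
Only Z-15 has an odd count, so the point is inside Z-15.

Z-15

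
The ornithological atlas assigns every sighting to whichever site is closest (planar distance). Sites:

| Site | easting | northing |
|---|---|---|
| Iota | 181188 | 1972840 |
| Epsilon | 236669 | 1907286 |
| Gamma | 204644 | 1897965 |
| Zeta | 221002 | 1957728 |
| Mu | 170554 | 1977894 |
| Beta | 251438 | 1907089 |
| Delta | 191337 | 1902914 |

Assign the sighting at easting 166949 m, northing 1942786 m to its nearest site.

Squared distances to each site:
Iota: 1105992037.000; Epsilon: 6121128400.000; Gamma: 3429835066.000; Zeta: 3144990173.000; Mu: 1245567689.000; Beta: 8412666930.000; Delta: 2184550928.000.
Minimum at Iota.

Iota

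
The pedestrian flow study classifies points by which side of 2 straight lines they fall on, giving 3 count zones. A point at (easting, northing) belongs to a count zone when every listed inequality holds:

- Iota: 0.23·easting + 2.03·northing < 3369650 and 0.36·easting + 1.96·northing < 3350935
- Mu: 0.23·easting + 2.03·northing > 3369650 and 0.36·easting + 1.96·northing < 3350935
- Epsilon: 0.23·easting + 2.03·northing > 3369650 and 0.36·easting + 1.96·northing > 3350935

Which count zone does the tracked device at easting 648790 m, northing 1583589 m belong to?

Iota

0.23·648790 + 2.03·1583589 = 3363907.370, which is < 3369650
0.36·648790 + 1.96·1583589 = 3337398.840, which is < 3350935
This sign pattern matches Iota.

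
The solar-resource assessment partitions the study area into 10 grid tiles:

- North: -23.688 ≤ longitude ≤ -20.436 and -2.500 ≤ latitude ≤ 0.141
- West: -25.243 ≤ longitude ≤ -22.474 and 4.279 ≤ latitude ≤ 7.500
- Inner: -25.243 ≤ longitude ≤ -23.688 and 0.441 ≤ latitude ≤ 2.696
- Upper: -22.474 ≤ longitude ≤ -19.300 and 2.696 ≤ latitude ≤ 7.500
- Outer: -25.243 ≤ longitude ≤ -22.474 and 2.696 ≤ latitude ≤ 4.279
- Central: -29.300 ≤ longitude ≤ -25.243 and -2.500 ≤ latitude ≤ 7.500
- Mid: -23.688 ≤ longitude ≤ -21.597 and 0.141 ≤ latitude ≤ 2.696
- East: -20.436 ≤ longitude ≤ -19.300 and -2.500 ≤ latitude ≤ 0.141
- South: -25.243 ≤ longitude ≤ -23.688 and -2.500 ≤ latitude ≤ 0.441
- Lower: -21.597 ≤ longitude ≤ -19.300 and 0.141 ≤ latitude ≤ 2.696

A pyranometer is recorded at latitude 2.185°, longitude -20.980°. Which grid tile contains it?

Lower

The point has longitude = -20.980 and latitude = 2.185.
Only Lower satisfies -21.597 ≤ longitude ≤ -19.300 and 0.141 ≤ latitude ≤ 2.696.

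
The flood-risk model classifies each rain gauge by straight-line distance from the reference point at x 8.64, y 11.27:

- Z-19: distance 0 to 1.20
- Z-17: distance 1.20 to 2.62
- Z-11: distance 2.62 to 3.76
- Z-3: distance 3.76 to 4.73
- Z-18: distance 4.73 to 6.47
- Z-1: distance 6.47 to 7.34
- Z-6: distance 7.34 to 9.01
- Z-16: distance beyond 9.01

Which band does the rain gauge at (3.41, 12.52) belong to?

Distance = √((3.41−8.64)² + (12.52−11.27)²) = √(27.353 + 1.562) = 5.377.
4.73 ≤ 5.377 < 6.47 → Z-18.

Z-18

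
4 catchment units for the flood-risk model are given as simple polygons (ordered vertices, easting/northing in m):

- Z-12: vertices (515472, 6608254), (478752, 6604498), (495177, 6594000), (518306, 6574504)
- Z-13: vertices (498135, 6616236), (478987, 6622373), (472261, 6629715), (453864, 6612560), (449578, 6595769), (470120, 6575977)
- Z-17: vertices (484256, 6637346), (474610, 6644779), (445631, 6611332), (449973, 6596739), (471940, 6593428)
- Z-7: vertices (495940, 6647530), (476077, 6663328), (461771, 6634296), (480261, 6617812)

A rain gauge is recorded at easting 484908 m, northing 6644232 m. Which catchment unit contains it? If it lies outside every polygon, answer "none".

Cast a ray rightward from (484908, 6644232). For each polygon, the edges (by vertex number in listed order) whose endpoints lie on opposite sides of northing = 6644232, where each meets that height, and whether that is right or left of the point:
Z-12: no edge straddles that height → 0 crossings.
Z-13: no edge straddles that height → 0 crossings.
Z-17: 1–2 at easting≈475319.9 (left), 2–3 at easting≈474136.1 (left) → 0 crossings.
Z-7: 2–3 at easting≈466667.1 (left), 4–1 at easting≈494200.0 (right) → 1 crossing.
Only Z-7 has an odd count, so the point is inside Z-7.

Z-7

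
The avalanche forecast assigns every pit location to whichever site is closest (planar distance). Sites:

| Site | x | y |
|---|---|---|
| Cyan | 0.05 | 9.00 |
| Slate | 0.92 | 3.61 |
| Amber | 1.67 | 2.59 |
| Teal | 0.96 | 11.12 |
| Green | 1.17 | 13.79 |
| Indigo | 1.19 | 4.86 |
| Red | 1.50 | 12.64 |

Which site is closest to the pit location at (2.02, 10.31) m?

Teal

Squared distances to each site:
Cyan: 5.597; Slate: 46.100; Amber: 59.721; Teal: 1.780; Green: 12.833; Indigo: 30.391; Red: 5.699.
Minimum at Teal.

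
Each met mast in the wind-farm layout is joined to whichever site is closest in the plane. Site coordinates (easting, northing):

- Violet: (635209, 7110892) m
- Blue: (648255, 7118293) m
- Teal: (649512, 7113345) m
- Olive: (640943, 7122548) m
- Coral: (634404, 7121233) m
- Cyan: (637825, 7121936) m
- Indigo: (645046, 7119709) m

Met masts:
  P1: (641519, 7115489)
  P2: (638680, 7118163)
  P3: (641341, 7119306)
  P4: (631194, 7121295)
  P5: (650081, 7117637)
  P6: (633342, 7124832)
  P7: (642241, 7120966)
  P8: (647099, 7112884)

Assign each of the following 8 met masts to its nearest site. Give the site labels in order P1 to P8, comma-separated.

P1 → Indigo (d²=30248129.00)
P2 → Cyan (d²=14966554.00)
P3 → Olive (d²=10668968.00)
P4 → Coral (d²=10307944.00)
P5 → Blue (d²=3764612.00)
P6 → Coral (d²=14080645.00)
P7 → Olive (d²=4187528.00)
P8 → Teal (d²=6035090.00)

Indigo, Cyan, Olive, Coral, Blue, Coral, Olive, Teal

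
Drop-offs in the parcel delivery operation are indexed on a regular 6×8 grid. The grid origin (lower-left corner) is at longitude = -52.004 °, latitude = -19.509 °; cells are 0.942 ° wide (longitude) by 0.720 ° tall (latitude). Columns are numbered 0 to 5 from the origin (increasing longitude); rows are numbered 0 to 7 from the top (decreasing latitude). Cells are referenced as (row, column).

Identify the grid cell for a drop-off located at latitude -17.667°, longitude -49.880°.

(5, 2)

Column index: ⌊(-49.880 − -52.004) / 0.942⌋ = ⌊2.255⌋ = 2
Row offset from origin: ⌊(-17.667 − -19.509) / 0.720⌋ = ⌊2.558⌋ = 2 → row 5 (counted from top)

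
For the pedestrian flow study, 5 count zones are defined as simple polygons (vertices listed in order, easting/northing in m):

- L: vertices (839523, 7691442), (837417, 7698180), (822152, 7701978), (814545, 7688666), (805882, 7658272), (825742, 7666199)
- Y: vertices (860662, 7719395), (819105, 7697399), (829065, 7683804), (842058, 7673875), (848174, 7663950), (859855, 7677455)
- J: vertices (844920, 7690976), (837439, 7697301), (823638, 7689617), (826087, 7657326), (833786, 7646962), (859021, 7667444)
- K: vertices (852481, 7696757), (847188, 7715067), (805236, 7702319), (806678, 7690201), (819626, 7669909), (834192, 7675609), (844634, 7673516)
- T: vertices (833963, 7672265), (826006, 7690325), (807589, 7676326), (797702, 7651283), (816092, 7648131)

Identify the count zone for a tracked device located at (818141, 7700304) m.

K

Cast a ray rightward from (818141, 7700304). For each polygon, the edges (by vertex number in listed order) whose endpoints lie on opposite sides of northing = 7700304, where each meets that height, and whether that is right or left of the point:
L: 2–3 at easting≈828880.2 (right), 3–4 at easting≈821195.4 (right) → 2 crossings.
Y: 1–2 at easting≈824593.4 (right), 6–1 at easting≈860294.7 (right) → 2 crossings.
J: no edge straddles that height → 0 crossings.
K: 1–2 at easting≈851455.6 (right), 3–4 at easting≈805475.8 (left) → 1 crossing.
T: no edge straddles that height → 0 crossings.
Only K has an odd count, so the point is inside K.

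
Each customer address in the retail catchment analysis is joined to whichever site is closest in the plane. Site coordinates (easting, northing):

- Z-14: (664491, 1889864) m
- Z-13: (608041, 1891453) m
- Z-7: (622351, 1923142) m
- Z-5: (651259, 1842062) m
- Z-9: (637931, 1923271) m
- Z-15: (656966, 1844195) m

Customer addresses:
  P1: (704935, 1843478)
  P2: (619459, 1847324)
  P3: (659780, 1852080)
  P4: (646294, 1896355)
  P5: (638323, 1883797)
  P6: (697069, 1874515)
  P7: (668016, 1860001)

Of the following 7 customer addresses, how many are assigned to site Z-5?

1

P1 → Z-15
P2 → Z-5
P3 → Z-15
P4 → Z-14
P5 → Z-14
P6 → Z-14
P7 → Z-15
1 of the 7 goes to Z-5.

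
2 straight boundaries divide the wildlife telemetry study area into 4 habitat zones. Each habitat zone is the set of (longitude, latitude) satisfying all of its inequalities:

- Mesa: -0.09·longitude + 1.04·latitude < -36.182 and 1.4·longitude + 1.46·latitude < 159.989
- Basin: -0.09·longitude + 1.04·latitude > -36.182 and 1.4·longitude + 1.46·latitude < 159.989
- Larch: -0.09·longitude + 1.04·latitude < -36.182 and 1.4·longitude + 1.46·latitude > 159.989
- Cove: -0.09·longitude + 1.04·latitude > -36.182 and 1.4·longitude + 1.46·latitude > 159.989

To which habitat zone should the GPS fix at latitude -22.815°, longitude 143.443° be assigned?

-0.09·143.443 + 1.04·-22.815 = -36.637, which is < -36.182
1.4·143.443 + 1.46·-22.815 = 167.510, which is > 159.989
This sign pattern matches Larch.

Larch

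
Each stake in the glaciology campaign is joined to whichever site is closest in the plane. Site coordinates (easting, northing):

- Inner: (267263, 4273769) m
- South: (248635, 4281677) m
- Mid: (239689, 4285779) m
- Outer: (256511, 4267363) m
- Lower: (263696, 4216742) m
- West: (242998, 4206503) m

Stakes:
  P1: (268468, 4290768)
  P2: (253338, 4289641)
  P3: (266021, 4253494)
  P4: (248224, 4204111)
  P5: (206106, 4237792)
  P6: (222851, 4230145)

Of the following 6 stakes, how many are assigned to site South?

1

P1 → Inner
P2 → South
P3 → Outer
P4 → West
P5 → West
P6 → West
1 of the 6 goes to South.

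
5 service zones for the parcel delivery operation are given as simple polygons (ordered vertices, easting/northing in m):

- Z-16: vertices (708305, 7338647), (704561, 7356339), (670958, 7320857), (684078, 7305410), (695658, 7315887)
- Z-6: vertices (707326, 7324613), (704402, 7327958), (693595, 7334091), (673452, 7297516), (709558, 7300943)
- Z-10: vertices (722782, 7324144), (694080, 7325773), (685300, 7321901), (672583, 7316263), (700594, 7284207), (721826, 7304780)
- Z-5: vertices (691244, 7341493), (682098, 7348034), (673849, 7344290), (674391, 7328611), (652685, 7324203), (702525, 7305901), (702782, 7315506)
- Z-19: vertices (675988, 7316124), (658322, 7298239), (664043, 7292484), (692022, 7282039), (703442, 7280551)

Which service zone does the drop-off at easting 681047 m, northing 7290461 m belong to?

Cast a ray rightward from (681047, 7290461). For each polygon, the edges (by vertex number in listed order) whose endpoints lie on opposite sides of northing = 7290461, where each meets that height, and whether that is right or left of the point:
Z-16: no edge straddles that height → 0 crossings.
Z-6: no edge straddles that height → 0 crossings.
Z-10: 4–5 at easting≈695129.2 (right), 5–6 at easting≈707048.3 (right) → 2 crossings.
Z-5: no edge straddles that height → 0 crossings.
Z-19: 3–4 at easting≈669462.0 (left), 5–1 at easting≈695793.8 (right) → 1 crossing.
Only Z-19 has an odd count, so the point is inside Z-19.

Z-19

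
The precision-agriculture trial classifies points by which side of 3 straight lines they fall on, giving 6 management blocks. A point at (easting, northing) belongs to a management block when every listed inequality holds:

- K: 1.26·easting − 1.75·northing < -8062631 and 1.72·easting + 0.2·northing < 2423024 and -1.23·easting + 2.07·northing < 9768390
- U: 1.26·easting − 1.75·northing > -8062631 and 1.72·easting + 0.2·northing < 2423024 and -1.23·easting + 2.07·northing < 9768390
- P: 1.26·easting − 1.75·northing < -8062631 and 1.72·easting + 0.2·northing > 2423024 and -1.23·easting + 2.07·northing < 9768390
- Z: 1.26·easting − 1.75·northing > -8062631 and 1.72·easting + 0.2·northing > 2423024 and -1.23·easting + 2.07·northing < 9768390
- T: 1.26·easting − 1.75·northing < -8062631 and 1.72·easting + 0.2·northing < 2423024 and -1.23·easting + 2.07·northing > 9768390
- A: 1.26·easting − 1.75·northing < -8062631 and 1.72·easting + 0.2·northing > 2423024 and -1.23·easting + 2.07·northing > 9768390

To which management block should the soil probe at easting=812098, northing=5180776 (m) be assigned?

Z

1.26·812098 − 1.75·5180776 = -8043114.520, which is > -8062631
1.72·812098 + 0.2·5180776 = 2432963.760, which is > 2423024
-1.23·812098 + 2.07·5180776 = 9725325.780, which is < 9768390
This sign pattern matches Z.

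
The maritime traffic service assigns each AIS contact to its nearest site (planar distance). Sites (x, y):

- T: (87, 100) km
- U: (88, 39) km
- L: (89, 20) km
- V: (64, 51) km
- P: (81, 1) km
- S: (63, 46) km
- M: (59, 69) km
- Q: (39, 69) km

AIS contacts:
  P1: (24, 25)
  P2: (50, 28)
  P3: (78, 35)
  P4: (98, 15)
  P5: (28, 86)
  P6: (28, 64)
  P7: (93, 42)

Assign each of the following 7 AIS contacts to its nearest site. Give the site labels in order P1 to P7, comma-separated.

P1 → S (d²=1962.00)
P2 → S (d²=493.00)
P3 → U (d²=116.00)
P4 → L (d²=106.00)
P5 → Q (d²=410.00)
P6 → Q (d²=146.00)
P7 → U (d²=34.00)

S, S, U, L, Q, Q, U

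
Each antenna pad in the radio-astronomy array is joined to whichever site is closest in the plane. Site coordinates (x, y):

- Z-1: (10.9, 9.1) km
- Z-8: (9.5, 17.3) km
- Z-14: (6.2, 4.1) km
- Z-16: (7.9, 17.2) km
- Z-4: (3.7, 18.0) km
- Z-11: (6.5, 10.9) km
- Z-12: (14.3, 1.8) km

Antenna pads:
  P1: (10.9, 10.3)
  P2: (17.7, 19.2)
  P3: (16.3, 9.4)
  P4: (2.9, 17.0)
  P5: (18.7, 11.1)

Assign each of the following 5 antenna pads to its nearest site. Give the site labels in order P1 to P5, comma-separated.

Z-1, Z-8, Z-1, Z-4, Z-1

P1 → Z-1 (d²=1.44)
P2 → Z-8 (d²=70.85)
P3 → Z-1 (d²=29.25)
P4 → Z-4 (d²=1.64)
P5 → Z-1 (d²=64.84)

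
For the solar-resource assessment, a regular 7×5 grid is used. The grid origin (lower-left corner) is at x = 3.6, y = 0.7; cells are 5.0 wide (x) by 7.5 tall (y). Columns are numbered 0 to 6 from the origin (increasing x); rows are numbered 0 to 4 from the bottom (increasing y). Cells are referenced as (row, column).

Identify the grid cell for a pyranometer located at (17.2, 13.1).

Column index: ⌊(17.2 − 3.6) / 5.0⌋ = ⌊2.720⌋ = 2
Row offset from origin: ⌊(13.1 − 0.7) / 7.5⌋ = ⌊1.653⌋ = 1 → row 1

(1, 2)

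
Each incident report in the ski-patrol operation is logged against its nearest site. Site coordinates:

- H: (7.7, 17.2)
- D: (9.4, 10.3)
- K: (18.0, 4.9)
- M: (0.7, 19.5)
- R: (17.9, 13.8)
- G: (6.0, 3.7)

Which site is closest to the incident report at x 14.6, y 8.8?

Squared distances to each site:
H: 118.170; D: 29.290; K: 26.770; M: 307.700; R: 35.890; G: 99.970.
Minimum at K.

K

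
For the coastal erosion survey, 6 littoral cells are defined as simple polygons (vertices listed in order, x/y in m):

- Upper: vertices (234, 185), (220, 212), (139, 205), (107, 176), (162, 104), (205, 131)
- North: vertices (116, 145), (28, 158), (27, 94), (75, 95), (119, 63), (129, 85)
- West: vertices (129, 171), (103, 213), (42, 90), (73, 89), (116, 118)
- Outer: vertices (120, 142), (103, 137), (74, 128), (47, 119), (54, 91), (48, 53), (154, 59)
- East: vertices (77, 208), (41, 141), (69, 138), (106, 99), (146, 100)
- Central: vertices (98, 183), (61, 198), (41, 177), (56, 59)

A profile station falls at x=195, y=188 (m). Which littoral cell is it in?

Cast a ray rightward from (195, 188). For each polygon, the edges (by vertex number in listed order) whose endpoints lie on opposite sides of y = 188, where each meets that height, and whether that is right or left of the point:
Upper: 1–2 at x≈232.4 (right), 3–4 at x≈120.2 (left) → 1 crossing.
North: no edge straddles that height → 0 crossings.
West: 1–2 at x≈118.5 (left), 2–3 at x≈90.6 (left) → 0 crossings.
Outer: no edge straddles that height → 0 crossings.
East: 1–2 at x≈66.3 (left), 5–1 at x≈89.8 (left) → 0 crossings.
Central: 1–2 at x≈85.7 (left), 2–3 at x≈51.5 (left) → 0 crossings.
Only Upper has an odd count, so the point is inside Upper.

Upper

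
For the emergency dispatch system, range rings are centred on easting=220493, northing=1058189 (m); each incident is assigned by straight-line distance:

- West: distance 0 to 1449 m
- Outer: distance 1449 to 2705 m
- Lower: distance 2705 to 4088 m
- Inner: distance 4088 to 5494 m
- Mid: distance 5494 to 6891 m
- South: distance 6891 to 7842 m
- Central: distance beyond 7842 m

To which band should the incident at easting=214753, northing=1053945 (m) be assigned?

South

Distance = √((214753−220493)² + (1053945−1058189)²) = √(32947600.000 + 18011536.000) = 7138.567 m.
6891 ≤ 7138.567 < 7842 → South.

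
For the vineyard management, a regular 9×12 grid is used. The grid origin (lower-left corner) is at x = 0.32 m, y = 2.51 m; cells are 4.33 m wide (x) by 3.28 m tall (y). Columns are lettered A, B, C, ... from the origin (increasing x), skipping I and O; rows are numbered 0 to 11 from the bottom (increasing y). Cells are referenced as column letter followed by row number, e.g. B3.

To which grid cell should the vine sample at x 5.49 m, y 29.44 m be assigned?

Column index: ⌊(5.49 − 0.32) / 4.33⌋ = ⌊1.194⌋ = 1 → column B
Row offset from origin: ⌊(29.44 − 2.51) / 3.28⌋ = ⌊8.210⌋ = 8 → row 8

B8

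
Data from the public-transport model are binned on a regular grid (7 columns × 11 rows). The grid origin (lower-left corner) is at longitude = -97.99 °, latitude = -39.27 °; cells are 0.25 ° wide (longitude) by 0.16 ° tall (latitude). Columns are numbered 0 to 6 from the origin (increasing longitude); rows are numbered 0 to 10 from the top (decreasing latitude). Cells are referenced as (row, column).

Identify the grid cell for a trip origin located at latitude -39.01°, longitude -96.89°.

(9, 4)

Column index: ⌊(-96.89 − -97.99) / 0.25⌋ = ⌊4.400⌋ = 4
Row offset from origin: ⌊(-39.01 − -39.27) / 0.16⌋ = ⌊1.625⌋ = 1 → row 9 (counted from top)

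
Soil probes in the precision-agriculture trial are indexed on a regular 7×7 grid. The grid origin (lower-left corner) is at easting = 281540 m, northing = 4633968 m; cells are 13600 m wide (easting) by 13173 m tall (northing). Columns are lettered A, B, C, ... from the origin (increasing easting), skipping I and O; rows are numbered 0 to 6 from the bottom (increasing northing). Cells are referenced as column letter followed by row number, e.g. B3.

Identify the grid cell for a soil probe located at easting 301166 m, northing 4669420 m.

B2

Column index: ⌊(301166 − 281540) / 13600⌋ = ⌊1.443⌋ = 1 → column B
Row offset from origin: ⌊(4669420 − 4633968) / 13173⌋ = ⌊2.691⌋ = 2 → row 2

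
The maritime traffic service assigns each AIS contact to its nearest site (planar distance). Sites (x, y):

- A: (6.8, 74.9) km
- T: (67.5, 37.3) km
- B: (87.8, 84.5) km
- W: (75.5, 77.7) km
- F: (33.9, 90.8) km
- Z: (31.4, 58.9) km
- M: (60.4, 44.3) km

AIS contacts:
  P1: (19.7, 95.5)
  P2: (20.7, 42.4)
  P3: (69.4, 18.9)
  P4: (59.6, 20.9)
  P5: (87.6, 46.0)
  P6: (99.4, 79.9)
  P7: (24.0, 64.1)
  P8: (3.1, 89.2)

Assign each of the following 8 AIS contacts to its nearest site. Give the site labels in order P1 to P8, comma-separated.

F, Z, T, T, T, B, Z, A

P1 → F (d²=223.73)
P2 → Z (d²=386.74)
P3 → T (d²=342.17)
P4 → T (d²=331.37)
P5 → T (d²=479.70)
P6 → B (d²=155.72)
P7 → Z (d²=81.80)
P8 → A (d²=218.18)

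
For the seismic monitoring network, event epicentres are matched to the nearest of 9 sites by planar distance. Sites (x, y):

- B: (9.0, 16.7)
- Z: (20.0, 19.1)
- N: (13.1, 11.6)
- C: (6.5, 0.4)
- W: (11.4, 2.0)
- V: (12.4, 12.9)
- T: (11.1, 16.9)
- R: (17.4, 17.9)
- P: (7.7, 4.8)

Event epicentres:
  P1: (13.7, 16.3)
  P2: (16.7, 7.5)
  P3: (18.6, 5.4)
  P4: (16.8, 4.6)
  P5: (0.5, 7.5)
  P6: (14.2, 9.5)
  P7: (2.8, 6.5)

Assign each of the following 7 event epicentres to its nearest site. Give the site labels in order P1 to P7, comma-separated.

P1 → T (d²=7.12)
P2 → N (d²=29.77)
P3 → W (d²=63.40)
P4 → W (d²=35.92)
P5 → P (d²=59.13)
P6 → N (d²=5.62)
P7 → P (d²=26.90)

T, N, W, W, P, N, P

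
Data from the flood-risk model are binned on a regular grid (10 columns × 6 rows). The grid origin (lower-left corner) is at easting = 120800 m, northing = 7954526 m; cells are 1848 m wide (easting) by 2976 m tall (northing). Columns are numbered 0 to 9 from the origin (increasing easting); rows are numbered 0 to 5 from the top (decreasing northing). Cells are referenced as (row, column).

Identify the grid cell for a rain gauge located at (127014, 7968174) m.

(1, 3)

Column index: ⌊(127014 − 120800) / 1848⌋ = ⌊3.363⌋ = 3
Row offset from origin: ⌊(7968174 − 7954526) / 2976⌋ = ⌊4.586⌋ = 4 → row 1 (counted from top)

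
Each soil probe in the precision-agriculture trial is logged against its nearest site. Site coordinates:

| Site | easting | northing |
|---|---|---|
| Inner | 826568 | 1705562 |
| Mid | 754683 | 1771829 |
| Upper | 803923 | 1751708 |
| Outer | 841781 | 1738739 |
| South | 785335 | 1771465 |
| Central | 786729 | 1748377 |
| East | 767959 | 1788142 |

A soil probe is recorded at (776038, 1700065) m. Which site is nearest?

Central

Squared distances to each site:
Inner: 2583497909.000; Mid: 5606107721.000; Upper: 3444572674.000; Outer: 5817820325.000; South: 5184394209.000; Central: 2448346825.000; East: 7822828170.000.
Minimum at Central.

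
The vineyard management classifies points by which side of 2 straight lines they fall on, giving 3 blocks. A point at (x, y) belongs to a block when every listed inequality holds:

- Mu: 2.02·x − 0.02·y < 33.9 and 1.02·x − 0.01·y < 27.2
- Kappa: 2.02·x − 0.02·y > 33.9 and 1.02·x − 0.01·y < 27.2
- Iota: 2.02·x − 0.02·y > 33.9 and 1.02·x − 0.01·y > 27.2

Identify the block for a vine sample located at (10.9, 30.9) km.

2.02·10.9 − 0.02·30.9 = 21.400, which is < 33.9
1.02·10.9 − 0.01·30.9 = 10.809, which is < 27.2
This sign pattern matches Mu.

Mu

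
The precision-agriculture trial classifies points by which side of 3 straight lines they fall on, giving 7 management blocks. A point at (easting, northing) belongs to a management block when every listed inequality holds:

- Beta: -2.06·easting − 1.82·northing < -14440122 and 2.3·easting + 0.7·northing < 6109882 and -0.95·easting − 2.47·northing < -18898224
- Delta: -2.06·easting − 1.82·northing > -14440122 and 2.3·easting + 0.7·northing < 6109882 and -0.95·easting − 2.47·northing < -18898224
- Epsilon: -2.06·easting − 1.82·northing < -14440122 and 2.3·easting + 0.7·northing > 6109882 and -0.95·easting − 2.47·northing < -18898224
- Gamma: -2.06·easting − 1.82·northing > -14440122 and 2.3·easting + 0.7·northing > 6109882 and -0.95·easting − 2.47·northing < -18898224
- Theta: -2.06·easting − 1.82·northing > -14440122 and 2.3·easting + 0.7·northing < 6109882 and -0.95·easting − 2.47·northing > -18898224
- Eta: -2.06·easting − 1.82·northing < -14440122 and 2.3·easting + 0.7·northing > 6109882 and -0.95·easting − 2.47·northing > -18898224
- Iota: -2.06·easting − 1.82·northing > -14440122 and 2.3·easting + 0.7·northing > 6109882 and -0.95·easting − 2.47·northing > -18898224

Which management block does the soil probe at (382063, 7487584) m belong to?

Iota

-2.06·382063 − 1.82·7487584 = -14414452.660, which is > -14440122
2.3·382063 + 0.7·7487584 = 6120053.700, which is > 6109882
-0.95·382063 − 2.47·7487584 = -18857292.330, which is > -18898224
This sign pattern matches Iota.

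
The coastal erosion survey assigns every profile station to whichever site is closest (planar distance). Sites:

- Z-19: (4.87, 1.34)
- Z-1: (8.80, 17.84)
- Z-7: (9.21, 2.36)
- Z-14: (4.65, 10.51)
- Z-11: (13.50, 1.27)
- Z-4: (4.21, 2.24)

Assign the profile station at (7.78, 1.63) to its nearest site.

Z-7

Squared distances to each site:
Z-19: 8.552; Z-1: 263.805; Z-7: 2.578; Z-14: 88.651; Z-11: 32.848; Z-4: 13.117.
Minimum at Z-7.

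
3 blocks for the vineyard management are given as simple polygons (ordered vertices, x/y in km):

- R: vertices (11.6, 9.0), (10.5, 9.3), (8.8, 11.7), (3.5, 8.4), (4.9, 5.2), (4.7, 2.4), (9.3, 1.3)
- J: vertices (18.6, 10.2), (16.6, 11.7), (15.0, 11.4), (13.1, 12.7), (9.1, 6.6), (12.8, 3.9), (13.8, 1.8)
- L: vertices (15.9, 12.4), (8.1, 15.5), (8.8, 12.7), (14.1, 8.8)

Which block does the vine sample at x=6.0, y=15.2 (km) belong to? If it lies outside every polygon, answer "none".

none

Cast a ray rightward from (6.0, 15.2). For each polygon, the edges (by vertex number in listed order) whose endpoints lie on opposite sides of y = 15.2, where each meets that height, and whether that is right or left of the point:
R: no edge straddles that height → 0 crossings.
J: no edge straddles that height → 0 crossings.
L: 1–2 at x≈8.85 (right), 2–3 at x≈8.18 (right) → 2 crossings.
All counts are even, so the point lies outside every listed polygon.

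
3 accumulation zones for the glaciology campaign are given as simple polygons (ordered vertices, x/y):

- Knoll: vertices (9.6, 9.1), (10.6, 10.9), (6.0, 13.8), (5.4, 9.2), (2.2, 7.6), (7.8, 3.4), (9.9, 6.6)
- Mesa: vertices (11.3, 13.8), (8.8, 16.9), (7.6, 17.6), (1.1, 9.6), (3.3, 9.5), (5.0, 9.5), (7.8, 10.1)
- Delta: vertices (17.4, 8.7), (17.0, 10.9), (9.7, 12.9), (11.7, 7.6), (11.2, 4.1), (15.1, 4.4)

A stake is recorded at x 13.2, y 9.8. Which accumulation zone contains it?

Cast a ray rightward from (13.2, 9.8). For each polygon, the edges (by vertex number in listed order) whose endpoints lie on opposite sides of y = 9.8, where each meets that height, and whether that is right or left of the point:
Knoll: 1–2 at x≈9.99 (left), 3–4 at x≈5.48 (left) → 0 crossings.
Mesa: 3–4 at x≈1.26 (left), 6–7 at x≈6.40 (left) → 0 crossings.
Delta: 1–2 at x≈17.20 (right), 3–4 at x≈10.87 (left) → 1 crossing.
Only Delta has an odd count, so the point is inside Delta.

Delta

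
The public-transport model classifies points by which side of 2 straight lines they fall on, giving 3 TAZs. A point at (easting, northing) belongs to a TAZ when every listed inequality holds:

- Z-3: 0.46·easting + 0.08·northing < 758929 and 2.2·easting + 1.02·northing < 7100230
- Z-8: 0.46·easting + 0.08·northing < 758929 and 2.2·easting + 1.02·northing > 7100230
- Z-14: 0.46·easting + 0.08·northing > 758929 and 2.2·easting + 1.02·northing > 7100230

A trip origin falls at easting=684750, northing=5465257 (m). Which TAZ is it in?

0.46·684750 + 0.08·5465257 = 752205.560, which is < 758929
2.2·684750 + 1.02·5465257 = 7081012.140, which is < 7100230
This sign pattern matches Z-3.

Z-3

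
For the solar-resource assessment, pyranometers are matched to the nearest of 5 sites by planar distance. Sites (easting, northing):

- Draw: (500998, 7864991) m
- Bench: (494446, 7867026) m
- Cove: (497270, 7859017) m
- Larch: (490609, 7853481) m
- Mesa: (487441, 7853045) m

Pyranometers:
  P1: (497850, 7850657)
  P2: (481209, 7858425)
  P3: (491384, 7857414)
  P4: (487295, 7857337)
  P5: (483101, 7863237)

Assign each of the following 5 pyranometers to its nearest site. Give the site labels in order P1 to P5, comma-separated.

Larch, Mesa, Larch, Mesa, Mesa

P1 → Larch (d²=60407057.00)
P2 → Mesa (d²=67782224.00)
P3 → Larch (d²=16069114.00)
P4 → Mesa (d²=18442580.00)
P5 → Mesa (d²=122712464.00)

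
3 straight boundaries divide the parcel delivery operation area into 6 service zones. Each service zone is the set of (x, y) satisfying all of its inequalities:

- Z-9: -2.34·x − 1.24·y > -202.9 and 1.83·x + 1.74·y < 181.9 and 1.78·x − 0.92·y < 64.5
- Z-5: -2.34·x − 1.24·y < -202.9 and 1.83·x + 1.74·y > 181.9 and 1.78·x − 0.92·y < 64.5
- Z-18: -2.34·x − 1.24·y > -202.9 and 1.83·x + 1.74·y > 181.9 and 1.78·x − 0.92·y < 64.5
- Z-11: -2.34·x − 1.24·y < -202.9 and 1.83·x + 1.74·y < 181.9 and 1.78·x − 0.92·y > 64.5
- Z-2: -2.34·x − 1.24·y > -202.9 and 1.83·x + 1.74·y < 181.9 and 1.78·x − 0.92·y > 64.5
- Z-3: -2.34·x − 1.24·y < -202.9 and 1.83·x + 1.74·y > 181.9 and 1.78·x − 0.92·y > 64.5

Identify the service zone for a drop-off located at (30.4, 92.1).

-2.34·30.4 − 1.24·92.1 = -185.340, which is > -202.9
1.83·30.4 + 1.74·92.1 = 215.886, which is > 181.9
1.78·30.4 − 0.92·92.1 = -30.620, which is < 64.5
This sign pattern matches Z-18.

Z-18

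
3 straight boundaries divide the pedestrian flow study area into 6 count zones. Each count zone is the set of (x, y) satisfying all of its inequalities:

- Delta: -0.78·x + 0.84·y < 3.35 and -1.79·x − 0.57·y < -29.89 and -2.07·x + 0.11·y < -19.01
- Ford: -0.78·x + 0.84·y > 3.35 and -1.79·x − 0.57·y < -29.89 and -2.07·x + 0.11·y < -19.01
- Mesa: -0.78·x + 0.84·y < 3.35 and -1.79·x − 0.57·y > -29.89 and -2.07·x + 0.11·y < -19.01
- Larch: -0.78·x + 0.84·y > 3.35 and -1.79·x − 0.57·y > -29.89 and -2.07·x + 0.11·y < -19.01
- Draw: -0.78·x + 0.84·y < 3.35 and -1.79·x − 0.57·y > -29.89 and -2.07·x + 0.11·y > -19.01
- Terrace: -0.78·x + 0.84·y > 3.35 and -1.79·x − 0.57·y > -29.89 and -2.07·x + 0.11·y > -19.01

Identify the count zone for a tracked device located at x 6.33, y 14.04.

Terrace

-0.78·6.33 + 0.84·14.04 = 6.856, which is > 3.35
-1.79·6.33 − 0.57·14.04 = -19.334, which is > -29.89
-2.07·6.33 + 0.11·14.04 = -11.559, which is > -19.01
This sign pattern matches Terrace.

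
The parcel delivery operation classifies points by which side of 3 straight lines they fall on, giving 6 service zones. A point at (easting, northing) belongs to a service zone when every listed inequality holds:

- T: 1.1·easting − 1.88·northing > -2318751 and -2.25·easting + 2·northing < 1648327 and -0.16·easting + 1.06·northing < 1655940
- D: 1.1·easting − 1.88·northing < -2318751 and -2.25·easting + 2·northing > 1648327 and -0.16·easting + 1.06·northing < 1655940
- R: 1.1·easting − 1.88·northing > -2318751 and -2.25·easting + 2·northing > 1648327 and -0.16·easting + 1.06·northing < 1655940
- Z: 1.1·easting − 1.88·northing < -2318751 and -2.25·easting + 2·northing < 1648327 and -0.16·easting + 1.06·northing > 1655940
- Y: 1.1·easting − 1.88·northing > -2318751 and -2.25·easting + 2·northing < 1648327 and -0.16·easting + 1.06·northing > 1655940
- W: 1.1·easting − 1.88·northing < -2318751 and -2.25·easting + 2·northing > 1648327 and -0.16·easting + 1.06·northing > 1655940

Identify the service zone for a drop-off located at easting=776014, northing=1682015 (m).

1.1·776014 − 1.88·1682015 = -2308572.800, which is > -2318751
-2.25·776014 + 2·1682015 = 1617998.500, which is < 1648327
-0.16·776014 + 1.06·1682015 = 1658773.660, which is > 1655940
This sign pattern matches Y.

Y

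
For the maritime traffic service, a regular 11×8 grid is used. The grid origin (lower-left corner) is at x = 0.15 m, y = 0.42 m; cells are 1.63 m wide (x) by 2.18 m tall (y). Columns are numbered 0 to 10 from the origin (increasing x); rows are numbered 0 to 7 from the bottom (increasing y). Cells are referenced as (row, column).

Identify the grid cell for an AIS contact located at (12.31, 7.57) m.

(3, 7)

Column index: ⌊(12.31 − 0.15) / 1.63⌋ = ⌊7.460⌋ = 7
Row offset from origin: ⌊(7.57 − 0.42) / 2.18⌋ = ⌊3.280⌋ = 3 → row 3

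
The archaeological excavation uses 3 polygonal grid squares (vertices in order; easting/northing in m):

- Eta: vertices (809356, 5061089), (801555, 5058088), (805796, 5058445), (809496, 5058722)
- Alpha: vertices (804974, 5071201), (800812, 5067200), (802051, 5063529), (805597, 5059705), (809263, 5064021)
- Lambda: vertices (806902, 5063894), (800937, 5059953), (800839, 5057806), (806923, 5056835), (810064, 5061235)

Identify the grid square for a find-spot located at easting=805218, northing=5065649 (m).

Alpha

Cast a ray rightward from (805218, 5065649). For each polygon, the edges (by vertex number in listed order) whose endpoints lie on opposite sides of northing = 5065649, where each meets that height, and whether that is right or left of the point:
Eta: no edge straddles that height → 0 crossings.
Alpha: 2–3 at easting≈801335.5 (left), 5–1 at easting≈808290.5 (right) → 1 crossing.
Lambda: no edge straddles that height → 0 crossings.
Only Alpha has an odd count, so the point is inside Alpha.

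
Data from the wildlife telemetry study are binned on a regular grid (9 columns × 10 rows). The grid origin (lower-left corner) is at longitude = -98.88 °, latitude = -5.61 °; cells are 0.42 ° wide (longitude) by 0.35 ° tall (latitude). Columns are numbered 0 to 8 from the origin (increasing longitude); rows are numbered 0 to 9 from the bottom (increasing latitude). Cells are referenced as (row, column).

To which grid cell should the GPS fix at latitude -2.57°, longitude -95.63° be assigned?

(8, 7)

Column index: ⌊(-95.63 − -98.88) / 0.42⌋ = ⌊7.738⌋ = 7
Row offset from origin: ⌊(-2.57 − -5.61) / 0.35⌋ = ⌊8.686⌋ = 8 → row 8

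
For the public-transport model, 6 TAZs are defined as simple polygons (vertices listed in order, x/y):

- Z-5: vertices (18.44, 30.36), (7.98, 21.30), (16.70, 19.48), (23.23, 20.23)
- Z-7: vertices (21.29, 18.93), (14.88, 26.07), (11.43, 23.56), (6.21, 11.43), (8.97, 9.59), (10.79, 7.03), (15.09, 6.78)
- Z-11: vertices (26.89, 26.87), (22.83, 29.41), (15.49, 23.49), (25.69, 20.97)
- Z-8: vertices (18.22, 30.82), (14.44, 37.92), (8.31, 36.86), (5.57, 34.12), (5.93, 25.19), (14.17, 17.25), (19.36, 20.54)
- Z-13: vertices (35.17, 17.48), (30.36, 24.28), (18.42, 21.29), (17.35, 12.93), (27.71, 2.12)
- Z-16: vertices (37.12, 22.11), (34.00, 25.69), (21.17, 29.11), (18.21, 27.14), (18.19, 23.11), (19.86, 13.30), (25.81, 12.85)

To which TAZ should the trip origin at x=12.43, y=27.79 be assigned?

Z-8

Cast a ray rightward from (12.43, 27.79). For each polygon, the edges (by vertex number in listed order) whose endpoints lie on opposite sides of y = 27.79, where each meets that height, and whether that is right or left of the point:
Z-5: 1–2 at x≈15.473 (right), 4–1 at x≈19.655 (right) → 2 crossings.
Z-7: no edge straddles that height → 0 crossings.
Z-11: 1–2 at x≈25.419 (right), 2–3 at x≈20.821 (right) → 2 crossings.
Z-8: 4–5 at x≈5.825 (left), 7–1 at x≈18.556 (right) → 1 crossing.
Z-13: no edge straddles that height → 0 crossings.
Z-16: 2–3 at x≈26.122 (right), 3–4 at x≈19.187 (right) → 2 crossings.
Only Z-8 has an odd count, so the point is inside Z-8.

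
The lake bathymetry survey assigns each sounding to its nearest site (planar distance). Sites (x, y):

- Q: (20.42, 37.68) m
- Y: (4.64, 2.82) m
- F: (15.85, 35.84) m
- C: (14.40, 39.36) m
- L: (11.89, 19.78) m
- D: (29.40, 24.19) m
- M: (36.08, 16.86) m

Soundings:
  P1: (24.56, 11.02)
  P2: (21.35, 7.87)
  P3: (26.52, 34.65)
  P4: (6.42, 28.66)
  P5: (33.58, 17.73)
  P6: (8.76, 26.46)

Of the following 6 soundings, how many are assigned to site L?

P1 → M
P2 → L
P3 → Q
P4 → L
P5 → M
P6 → L
3 of the 6 go to L.

3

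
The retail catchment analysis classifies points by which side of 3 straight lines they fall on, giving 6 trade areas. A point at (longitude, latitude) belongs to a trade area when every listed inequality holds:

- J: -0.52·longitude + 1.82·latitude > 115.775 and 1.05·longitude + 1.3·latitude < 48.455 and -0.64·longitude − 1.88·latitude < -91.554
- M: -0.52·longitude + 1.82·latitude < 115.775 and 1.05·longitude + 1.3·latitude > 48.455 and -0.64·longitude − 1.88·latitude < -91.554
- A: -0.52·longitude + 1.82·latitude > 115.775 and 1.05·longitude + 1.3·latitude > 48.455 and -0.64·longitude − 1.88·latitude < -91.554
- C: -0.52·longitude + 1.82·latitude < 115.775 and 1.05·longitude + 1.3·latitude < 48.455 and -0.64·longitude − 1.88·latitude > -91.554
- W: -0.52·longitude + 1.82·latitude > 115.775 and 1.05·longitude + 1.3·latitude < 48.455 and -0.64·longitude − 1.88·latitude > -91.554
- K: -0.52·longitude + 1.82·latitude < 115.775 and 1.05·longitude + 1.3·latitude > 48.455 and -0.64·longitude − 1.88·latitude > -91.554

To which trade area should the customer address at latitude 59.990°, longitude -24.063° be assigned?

-0.52·-24.063 + 1.82·59.990 = 121.695, which is > 115.775
1.05·-24.063 + 1.3·59.990 = 52.721, which is > 48.455
-0.64·-24.063 − 1.88·59.990 = -97.381, which is < -91.554
This sign pattern matches A.

A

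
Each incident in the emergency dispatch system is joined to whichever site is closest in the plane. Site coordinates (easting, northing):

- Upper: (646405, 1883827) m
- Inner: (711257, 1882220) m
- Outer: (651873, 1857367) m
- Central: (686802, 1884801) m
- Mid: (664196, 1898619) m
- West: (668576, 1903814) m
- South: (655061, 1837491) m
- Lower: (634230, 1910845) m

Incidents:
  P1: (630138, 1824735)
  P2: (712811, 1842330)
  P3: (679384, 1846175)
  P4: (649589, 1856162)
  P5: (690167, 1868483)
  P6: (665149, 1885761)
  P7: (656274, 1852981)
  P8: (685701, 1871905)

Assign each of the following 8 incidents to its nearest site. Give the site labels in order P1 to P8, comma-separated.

South, Inner, South, Outer, Central, Mid, Outer, Central

P1 → South (d²=783871465.00)
P2 → Inner (d²=1593627016.00)
P3 → South (d²=667020185.00)
P4 → Outer (d²=6668681.00)
P5 → Central (d²=277600349.00)
P6 → Mid (d²=166236373.00)
P7 → Outer (d²=38605797.00)
P8 → Central (d²=167519017.00)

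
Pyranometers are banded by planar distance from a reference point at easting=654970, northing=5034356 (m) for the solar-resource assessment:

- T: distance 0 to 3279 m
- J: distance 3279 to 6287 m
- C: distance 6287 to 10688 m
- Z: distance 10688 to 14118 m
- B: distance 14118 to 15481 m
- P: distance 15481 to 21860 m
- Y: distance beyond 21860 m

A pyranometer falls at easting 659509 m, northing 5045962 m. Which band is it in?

Distance = √((659509−654970)² + (5045962−5034356)²) = √(20602521.000 + 134699236.000) = 12462.013 m.
10688 ≤ 12462.013 < 14118 → Z.

Z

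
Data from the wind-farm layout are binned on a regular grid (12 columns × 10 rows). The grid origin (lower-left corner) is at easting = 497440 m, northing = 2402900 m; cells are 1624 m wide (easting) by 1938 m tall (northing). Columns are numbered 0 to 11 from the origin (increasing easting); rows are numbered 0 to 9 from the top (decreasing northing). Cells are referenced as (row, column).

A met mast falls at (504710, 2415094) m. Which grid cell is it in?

Column index: ⌊(504710 − 497440) / 1624⌋ = ⌊4.477⌋ = 4
Row offset from origin: ⌊(2415094 − 2402900) / 1938⌋ = ⌊6.292⌋ = 6 → row 3 (counted from top)

(3, 4)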